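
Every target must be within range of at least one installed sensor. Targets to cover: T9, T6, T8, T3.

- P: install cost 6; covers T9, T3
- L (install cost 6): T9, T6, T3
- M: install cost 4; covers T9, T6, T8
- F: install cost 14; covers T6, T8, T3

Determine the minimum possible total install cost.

10

Choose P and M: together they cover T9, T6, T8, T3 — every target.
Total install cost: 6 + 4 = 10.
No cover costs less than 10.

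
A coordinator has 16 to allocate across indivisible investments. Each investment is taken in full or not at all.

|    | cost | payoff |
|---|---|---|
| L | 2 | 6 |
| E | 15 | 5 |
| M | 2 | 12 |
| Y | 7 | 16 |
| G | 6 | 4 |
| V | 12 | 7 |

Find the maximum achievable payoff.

34

Allowing fractional choices, the relaxed optimum would be about 37.3, but investments are indivisible.
L + M + Y: cost 2 + 2 + 7 = 11 ≤ 16, payoff 6 + 12 + 16 = 34.
M + Y + G: cost 2 + 7 + 6 = 15 ≤ 16, payoff 12 + 16 + 4 = 32.
M + Y: cost 2 + 7 = 9 ≤ 16, payoff 12 + 16 = 28.
Best is L, M, and Y with total payoff 34.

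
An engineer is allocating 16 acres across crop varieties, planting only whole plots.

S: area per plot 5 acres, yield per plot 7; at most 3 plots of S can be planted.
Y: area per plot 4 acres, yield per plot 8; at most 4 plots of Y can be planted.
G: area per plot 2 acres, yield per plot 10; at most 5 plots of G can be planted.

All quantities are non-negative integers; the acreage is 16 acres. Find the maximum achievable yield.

58

G has the best ratio (10/2); taking only G gives at most 5×10 = 50 (stopped by the supply cap of 5).
Mixing does better — 1×Y and 5×G: area 14 ≤ 16, yield 1·8 + 5·10 = 58.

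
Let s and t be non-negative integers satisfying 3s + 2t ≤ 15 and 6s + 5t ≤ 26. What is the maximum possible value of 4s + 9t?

45

The continuous relaxation peaks at (0, 5.2) with value 46.80; rounding to a feasible lattice point costs some objective.
(s,t)=(0,5): 3·0+2·5=10≤15, 6·0+5·5=25≤26, objective 45.
(s,t)=(1,4): 3·1+2·4=11≤15, 6·1+5·4=26≤26, objective 40.
(s,t)=(0,4): 3·0+2·4=8≤15, 6·0+5·4=20≤26, objective 36.
Maximum is 45 at (s,t)=(0,5).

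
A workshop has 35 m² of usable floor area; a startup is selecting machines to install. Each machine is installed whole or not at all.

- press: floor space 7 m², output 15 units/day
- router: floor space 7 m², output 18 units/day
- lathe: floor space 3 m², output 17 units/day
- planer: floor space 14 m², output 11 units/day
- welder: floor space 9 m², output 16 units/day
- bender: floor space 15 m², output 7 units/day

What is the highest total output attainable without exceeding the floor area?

66

This is a 0-1 knapsack instance.
router + lathe + planer + welder: floor space 7 + 3 + 14 + 9 = 33 ≤ 35, output 18 + 17 + 11 + 16 = 62.
press + router + lathe + welder: floor space 7 + 7 + 3 + 9 = 26 ≤ 35, output 15 + 18 + 17 + 16 = 66.
Best is press, router, lathe, and welder with total output 66.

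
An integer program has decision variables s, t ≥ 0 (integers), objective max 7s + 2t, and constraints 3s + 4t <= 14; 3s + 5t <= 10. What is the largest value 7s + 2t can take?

Relaxing integrality, the LP optimum is 23.33 at (s,t) = (3.33, 0), which is not an integer point.
(s,t)=(3,0): 3·3+4·0=9≤14, 3·3+5·0=9≤10, objective 21.
(s,t)=(2,0): 3·2+4·0=6≤14, 3·2+5·0=6≤10, objective 14.
No feasible integer point exceeds 21.

21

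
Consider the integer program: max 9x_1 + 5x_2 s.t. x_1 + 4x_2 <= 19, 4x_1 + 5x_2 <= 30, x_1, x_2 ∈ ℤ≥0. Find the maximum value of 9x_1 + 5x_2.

63

Relaxing integrality, the LP optimum is 67.50 at (x_1,x_2) = (7.5, 0), which is not an integer point.
(x_1,x_2)=(7,0): 1·7+4·0=7≤19, 4·7+5·0=28≤30, objective 63.
(x_1,x_2)=(6,1): 1·6+4·1=10≤19, 4·6+5·1=29≤30, objective 59.
No feasible integer point exceeds 63.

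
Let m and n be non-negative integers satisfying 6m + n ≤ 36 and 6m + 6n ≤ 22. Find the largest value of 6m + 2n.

18

(m,n)=(3,0) is feasible, giving 18.
(m,n)=(2,1) is feasible, giving 14.
The best lattice point is (3,0), giving 18.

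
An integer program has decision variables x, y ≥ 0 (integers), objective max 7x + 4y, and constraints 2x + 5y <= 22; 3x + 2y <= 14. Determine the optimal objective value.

32

The continuous relaxation peaks at (4.67, 0) with value 32.67; rounding to a feasible lattice point costs some objective.
(x,y)=(4,1): 2·4+5·1=13≤22, 3·4+2·1=14≤14, objective 32.
(x,y)=(3,2): 2·3+5·2=16≤22, 3·3+2·2=13≤14, objective 29.
The best lattice point is (4,1), giving 32.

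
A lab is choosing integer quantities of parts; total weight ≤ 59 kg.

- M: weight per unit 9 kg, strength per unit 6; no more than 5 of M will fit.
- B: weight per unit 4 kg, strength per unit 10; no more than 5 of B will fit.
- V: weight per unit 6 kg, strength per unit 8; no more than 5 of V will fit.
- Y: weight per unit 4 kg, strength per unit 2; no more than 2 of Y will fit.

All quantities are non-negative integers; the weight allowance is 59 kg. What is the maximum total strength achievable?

96

This is a bounded integer knapsack.
B has the best ratio (10/4); taking only B gives at most 5×10 = 50 (stopped by the supply cap of 5).
Mixing does better — 1×M, 5×B, and 5×V: weight 59 ≤ 59, strength 1·6 + 5·10 + 5·8 = 96.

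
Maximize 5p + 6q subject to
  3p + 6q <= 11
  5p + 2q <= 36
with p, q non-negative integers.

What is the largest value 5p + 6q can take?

The continuous relaxation peaks at (3.67, 0) with value 18.33; rounding to a feasible lattice point costs some objective.
(p,q)=(3,0) is feasible, giving 15.
(p,q)=(2,0) is feasible, giving 10.
No feasible integer point exceeds 15.

15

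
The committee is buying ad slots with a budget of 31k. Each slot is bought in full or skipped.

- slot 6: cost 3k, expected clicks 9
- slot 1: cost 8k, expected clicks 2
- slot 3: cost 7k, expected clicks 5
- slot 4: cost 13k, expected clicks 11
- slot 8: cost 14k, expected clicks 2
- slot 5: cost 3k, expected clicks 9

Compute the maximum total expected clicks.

34

This is a 0-1 knapsack instance.
Take slot 6, slot 3, slot 4, and slot 5: cost 3 + 7 + 13 + 3 = 26 ≤ 31, expected clicks 9 + 5 + 11 + 9 = 34.
No other feasible combination does better.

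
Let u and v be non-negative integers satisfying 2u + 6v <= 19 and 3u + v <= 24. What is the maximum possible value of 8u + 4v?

64

The continuous relaxation peaks at (7.81, 0.562) with value 64.75; rounding to a feasible lattice point costs some objective.
(u,v)=(8,0): 2·8+6·0=16≤19, 3·8+1·0=24≤24, objective 64.
(u,v)=(7,0): 2·7+6·0=14≤19, 3·7+1·0=21≤24, objective 56.
(u,v)=(6,1): 2·6+6·1=18≤19, 3·6+1·1=19≤24, objective 52.
No feasible integer point exceeds 64.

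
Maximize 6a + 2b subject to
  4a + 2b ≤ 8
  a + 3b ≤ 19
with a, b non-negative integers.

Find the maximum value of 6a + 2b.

(a,b)=(2,0): 4·2+2·0=8≤8, 1·2+3·0=2≤19, objective 12.
(a,b)=(1,1): 4·1+2·1=6≤8, 1·1+3·1=4≤19, objective 8.
Maximum is 12 at (a,b)=(2,0).

12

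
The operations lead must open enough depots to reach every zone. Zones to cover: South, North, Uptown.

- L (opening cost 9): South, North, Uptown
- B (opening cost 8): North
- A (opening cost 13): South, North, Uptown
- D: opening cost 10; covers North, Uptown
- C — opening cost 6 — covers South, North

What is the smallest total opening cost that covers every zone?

9

L alone covers South, North, Uptown — every zone.
Total opening cost: 9.
No cover costs less than 9.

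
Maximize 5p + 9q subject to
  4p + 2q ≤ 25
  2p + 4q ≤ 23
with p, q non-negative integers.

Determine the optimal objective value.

51

Relaxing integrality, the LP optimum is 54.00 at (p,q) = (4.5, 3.5), which is not an integer point.
(p,q)=(3,4): 4·3+2·4=20≤25, 2·3+4·4=22≤23, objective 51.
(p,q)=(4,3): 4·4+2·3=22≤25, 2·4+4·3=20≤23, objective 47.
No feasible integer point exceeds 51.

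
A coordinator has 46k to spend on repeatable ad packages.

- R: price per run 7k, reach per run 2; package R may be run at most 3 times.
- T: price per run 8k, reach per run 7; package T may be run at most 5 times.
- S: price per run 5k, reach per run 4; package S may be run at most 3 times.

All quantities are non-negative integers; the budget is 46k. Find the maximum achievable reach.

4×T and 2×S: price 42 ≤ 46, reach 4·7 + 2·4 = 36.
5×T and 1×S: price 45 ≤ 46, reach 5·7 + 1·4 = 39.
Best is 39.

39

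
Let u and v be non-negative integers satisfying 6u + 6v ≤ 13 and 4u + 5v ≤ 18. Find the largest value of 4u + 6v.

Relaxing integrality, the LP optimum is 13.00 at (u,v) = (0, 2.17), which is not an integer point.
(u,v)=(0,2): 6·0+6·2=12≤13, 4·0+5·2=10≤18, objective 12.
(u,v)=(1,1): 6·1+6·1=12≤13, 4·1+5·1=9≤18, objective 10.
(u,v)=(0,1): 6·0+6·1=6≤13, 4·0+5·1=5≤18, objective 6.
Maximum is 12 at (u,v)=(0,2).

12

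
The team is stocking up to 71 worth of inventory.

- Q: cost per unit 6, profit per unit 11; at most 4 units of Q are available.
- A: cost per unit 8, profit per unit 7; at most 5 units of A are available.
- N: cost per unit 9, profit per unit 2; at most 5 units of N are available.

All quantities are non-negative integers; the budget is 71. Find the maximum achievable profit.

79

4×Q, 4×A, and 1×N: cost 65 ≤ 71, profit 4·11 + 4·7 + 1·2 = 74.
4×Q and 5×A: cost 64 ≤ 71, profit 4·11 + 5·7 = 79.
Best is 79.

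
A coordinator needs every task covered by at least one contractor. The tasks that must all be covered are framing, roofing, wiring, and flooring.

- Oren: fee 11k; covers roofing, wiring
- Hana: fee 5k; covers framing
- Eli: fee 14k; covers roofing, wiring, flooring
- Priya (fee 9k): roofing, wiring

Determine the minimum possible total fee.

The greedy cost-per-new-task heuristic would pick Priya, Hana, and Eli for 28, but a cheaper cover exists.
Choose Hana and Eli: together they cover framing, roofing, wiring, flooring — every task.
Total fee: 5 + 14 = 19.
No cover costs less than 19.

19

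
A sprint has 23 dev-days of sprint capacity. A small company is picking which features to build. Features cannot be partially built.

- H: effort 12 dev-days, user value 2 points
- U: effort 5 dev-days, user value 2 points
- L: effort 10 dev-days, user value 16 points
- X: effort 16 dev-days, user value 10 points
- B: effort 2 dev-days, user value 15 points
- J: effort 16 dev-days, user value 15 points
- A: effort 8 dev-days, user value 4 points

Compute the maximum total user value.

This is an integer program with binary decision variables.
U + L + B: effort 5 + 10 + 2 = 17 ≤ 23, user value 2 + 16 + 15 = 33.
U + B + J: effort 5 + 2 + 16 = 23 ≤ 23, user value 2 + 15 + 15 = 32.
L + B + A: effort 10 + 2 + 8 = 20 ≤ 23, user value 16 + 15 + 4 = 35.
Best is L, B, and A with total user value 35.

35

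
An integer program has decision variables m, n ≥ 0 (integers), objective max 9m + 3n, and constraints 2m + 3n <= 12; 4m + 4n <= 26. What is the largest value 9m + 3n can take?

(m,n)=(6,0): 2·6+3·0=12≤12, 4·6+4·0=24≤26, objective 54.
(m,n)=(5,0): 2·5+3·0=10≤12, 4·5+4·0=20≤26, objective 45.
The best lattice point is (6,0), giving 54.

54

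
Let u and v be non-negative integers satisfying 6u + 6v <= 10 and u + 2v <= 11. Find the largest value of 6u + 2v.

6

The continuous relaxation peaks at (1.67, 0) with value 10.00; rounding to a feasible lattice point costs some objective.
(u,v)=(1,0): 6·1+6·0=6≤10, 1·1+2·0=1≤11, objective 6.
(u,v)=(0,1): 6·0+6·1=6≤10, 1·0+2·1=2≤11, objective 2.
(u,v)=(0,0): 6·0+6·0=0≤10, 1·0+2·0=0≤11, objective 0.
Maximum is 6 at (u,v)=(1,0).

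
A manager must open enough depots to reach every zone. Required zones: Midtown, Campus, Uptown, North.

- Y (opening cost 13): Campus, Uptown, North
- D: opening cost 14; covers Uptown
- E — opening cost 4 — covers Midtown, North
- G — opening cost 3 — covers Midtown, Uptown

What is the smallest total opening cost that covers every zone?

16

Choose Y and G: together they cover Midtown, Campus, Uptown, North — every zone.
Total opening cost: 13 + 3 = 16.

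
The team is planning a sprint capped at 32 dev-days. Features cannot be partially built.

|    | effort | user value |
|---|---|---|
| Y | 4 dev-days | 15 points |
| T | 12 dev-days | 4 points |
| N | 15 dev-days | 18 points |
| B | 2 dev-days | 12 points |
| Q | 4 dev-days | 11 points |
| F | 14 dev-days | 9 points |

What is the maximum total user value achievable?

This is a 0-1 knapsack instance.
Allowing fractional choices, the relaxed optimum would be about 60.5, but features are indivisible.
Y + N + B + Q: effort 4 + 15 + 2 + 4 = 25 ≤ 32, user value 15 + 18 + 12 + 11 = 56.
Y + B + Q + F: effort 4 + 2 + 4 + 14 = 24 ≤ 32, user value 15 + 12 + 11 + 9 = 47.
Best is Y, N, B, and Q with total user value 56.

56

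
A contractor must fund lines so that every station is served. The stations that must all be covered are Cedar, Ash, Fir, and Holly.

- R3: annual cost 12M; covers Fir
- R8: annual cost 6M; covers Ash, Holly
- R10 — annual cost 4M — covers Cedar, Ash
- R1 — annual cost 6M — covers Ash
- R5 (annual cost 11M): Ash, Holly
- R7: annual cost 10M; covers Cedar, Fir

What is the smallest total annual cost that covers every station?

16

The greedy cost-per-new-station heuristic would pick R10, R8, and R7 for 20, but a cheaper cover exists.
Choose R8 and R7: together they cover Cedar, Ash, Fir, Holly — every station.
Total annual cost: 6 + 10 = 16.
No cover costs less than 16.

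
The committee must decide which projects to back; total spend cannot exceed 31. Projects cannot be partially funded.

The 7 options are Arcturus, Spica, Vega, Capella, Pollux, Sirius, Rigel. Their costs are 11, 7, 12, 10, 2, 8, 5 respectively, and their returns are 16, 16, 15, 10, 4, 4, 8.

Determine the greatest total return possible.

Take Arcturus, Spica, and Vega: cost 11 + 7 + 12 = 30 ≤ 31, return 16 + 16 + 15 = 47.
No other feasible combination does better.

47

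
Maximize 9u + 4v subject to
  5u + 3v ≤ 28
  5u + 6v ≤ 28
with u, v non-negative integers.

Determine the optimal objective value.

The continuous relaxation peaks at (5.6, 0) with value 50.40; rounding to a feasible lattice point costs some objective.
(u,v)=(5,0) is feasible, giving 45.
(u,v)=(4,1) is feasible, giving 40.
Maximum is 45 at (u,v)=(5,0).

45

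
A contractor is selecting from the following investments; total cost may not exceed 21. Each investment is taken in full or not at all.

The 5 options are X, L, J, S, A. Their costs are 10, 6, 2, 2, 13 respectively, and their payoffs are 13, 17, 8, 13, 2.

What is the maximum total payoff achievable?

51

L + J + S: cost 6 + 2 + 2 = 10 ≤ 21, payoff 17 + 8 + 13 = 38.
X + L + J + S: cost 10 + 6 + 2 + 2 = 20 ≤ 21, payoff 13 + 17 + 8 + 13 = 51.
X + L + S: cost 10 + 6 + 2 = 18 ≤ 21, payoff 13 + 17 + 13 = 43.
Best is X, L, J, and S with total payoff 51.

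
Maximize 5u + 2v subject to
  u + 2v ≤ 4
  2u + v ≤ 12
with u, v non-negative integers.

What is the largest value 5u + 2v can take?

(u,v)=(4,0): 1·4+2·0=4≤4, 2·4+1·0=8≤12, objective 20.
(u,v)=(3,0): 1·3+2·0=3≤4, 2·3+1·0=6≤12, objective 15.
Maximum is 20 at (u,v)=(4,0).

20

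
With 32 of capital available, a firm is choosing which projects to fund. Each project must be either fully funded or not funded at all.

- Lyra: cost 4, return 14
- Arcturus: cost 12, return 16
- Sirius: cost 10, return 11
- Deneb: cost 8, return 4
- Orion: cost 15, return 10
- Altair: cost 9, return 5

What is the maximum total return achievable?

Lyra + Arcturus + Sirius: cost 4 + 12 + 10 = 26 ≤ 32, return 14 + 16 + 11 = 41.
Lyra + Arcturus + Orion: cost 4 + 12 + 15 = 31 ≤ 32, return 14 + 16 + 10 = 40.
Best is Lyra, Arcturus, and Sirius with total return 41.

41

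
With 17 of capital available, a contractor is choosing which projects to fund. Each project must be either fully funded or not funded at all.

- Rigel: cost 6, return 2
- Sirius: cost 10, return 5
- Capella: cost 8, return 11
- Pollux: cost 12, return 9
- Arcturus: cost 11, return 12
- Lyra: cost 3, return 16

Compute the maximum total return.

Allowing fractional choices, the relaxed optimum would be about 33.5, but projects are indivisible.
Capella + Lyra: cost 8 + 3 = 11 ≤ 17, return 11 + 16 = 27.
Arcturus + Lyra: cost 11 + 3 = 14 ≤ 17, return 12 + 16 = 28.
Rigel + Capella + Lyra: cost 6 + 8 + 3 = 17 ≤ 17, return 2 + 11 + 16 = 29.
Best is Rigel, Capella, and Lyra with total return 29.

29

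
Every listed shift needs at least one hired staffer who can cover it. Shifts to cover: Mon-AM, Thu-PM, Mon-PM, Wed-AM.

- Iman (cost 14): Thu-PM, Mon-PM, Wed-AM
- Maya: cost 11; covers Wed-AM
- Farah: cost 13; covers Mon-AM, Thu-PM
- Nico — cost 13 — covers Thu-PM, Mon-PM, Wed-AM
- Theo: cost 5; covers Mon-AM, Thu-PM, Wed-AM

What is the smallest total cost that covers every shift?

18

Choose Nico and Theo: together they cover Mon-AM, Thu-PM, Mon-PM, Wed-AM — every shift.
Total cost: 13 + 5 = 18.
No cover costs less than 18.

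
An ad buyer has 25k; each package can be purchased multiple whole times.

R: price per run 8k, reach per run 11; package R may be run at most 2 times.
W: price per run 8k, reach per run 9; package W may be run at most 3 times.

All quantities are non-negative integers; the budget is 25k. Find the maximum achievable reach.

31

This is a bounded integer knapsack.
R has the best ratio (11/8); taking only R gives at most 2×11 = 22 (stopped by the supply cap of 2).
Mixing does better — 2×R and 1×W: price 24 ≤ 25, reach 2·11 + 1·9 = 31.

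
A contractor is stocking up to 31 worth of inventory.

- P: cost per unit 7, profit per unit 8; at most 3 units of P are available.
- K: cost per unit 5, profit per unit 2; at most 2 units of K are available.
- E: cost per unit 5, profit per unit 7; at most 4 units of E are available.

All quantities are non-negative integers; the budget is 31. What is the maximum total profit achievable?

Take 3×P and 2×E: cost 31 ≤ 31, profit 3·8 + 2·7 = 38.
No other integer combination yields more.

38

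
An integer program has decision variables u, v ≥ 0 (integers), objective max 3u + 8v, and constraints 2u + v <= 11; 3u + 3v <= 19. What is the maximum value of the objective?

(u,v)=(0,6) is feasible, giving 48.
(u,v)=(1,5) is feasible, giving 43.
(u,v)=(0,5) is feasible, giving 40.
No feasible integer point exceeds 48.

48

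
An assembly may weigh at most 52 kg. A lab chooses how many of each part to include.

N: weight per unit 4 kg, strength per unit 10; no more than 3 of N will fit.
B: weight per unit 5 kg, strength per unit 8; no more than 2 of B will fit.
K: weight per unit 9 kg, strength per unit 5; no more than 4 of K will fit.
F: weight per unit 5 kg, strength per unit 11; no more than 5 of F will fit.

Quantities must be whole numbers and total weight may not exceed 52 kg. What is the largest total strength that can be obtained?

101

Take 3×N, 2×B, and 5×F: weight 47 ≤ 52, strength 3·10 + 2·8 + 5·11 = 101.
N has the best ratio (10/4) and is taken to its limit of 3; remaining capacity is filled optimally with the others.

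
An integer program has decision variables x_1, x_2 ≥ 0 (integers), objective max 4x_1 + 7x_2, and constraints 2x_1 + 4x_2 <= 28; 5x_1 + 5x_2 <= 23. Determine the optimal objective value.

28

(x_1,x_2)=(0,4) is feasible, giving 28.
(x_1,x_2)=(1,3) is feasible, giving 25.
(x_1,x_2)=(0,3) is feasible, giving 21.
The best lattice point is (0,4), giving 28.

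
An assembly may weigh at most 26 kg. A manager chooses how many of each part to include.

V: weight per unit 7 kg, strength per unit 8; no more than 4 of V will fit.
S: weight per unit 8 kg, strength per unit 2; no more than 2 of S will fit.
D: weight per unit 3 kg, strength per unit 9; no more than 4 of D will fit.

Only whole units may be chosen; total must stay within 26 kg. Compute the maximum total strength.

52

This is a bounded integer knapsack.
2×V and 4×D: weight 26 ≤ 26, strength 2·8 + 4·9 = 52.
1×V and 4×D: weight 19 ≤ 26, strength 1·8 + 4·9 = 44.
Best is 52.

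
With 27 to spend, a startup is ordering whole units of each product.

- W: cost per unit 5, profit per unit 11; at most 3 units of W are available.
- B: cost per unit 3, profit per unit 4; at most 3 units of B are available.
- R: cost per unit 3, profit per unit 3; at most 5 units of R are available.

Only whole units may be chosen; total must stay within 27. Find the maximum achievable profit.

48

3×W, 2×B, and 2×R: cost 27 ≤ 27, profit 3·11 + 2·4 + 2·3 = 47.
3×W, 3×B, and 1×R: cost 27 ≤ 27, profit 3·11 + 3·4 + 1·3 = 48.
Best is 48.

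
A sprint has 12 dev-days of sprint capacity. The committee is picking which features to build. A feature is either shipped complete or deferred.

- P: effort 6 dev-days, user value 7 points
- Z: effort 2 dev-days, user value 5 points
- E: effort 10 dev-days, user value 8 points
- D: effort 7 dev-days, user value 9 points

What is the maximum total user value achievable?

14

Allowing fractional choices, the relaxed optimum would be about 17.5, but features are indivisible.
Z + E: effort 2 + 10 = 12 ≤ 12, user value 5 + 8 = 13.
P + Z: effort 6 + 2 = 8 ≤ 12, user value 7 + 5 = 12.
Z + D: effort 2 + 7 = 9 ≤ 12, user value 5 + 9 = 14.
Best is Z and D with total user value 14.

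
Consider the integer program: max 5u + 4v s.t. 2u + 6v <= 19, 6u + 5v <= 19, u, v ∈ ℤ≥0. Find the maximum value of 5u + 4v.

15

Relaxing integrality, the LP optimum is 15.83 at (u,v) = (3.17, 0), which is not an integer point.
(u,v)=(3,0): 2·3+6·0=6≤19, 6·3+5·0=18≤19, objective 15.
(u,v)=(2,1): 2·2+6·1=10≤19, 6·2+5·1=17≤19, objective 14.
(u,v)=(2,0): 2·2+6·0=4≤19, 6·2+5·0=12≤19, objective 10.
Maximum is 15 at (u,v)=(3,0).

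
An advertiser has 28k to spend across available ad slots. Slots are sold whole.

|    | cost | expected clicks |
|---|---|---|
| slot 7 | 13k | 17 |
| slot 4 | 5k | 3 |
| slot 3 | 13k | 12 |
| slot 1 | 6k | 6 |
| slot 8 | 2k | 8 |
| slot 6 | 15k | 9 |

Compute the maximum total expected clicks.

Allowing fractional choices, the relaxed optimum would be about 37.5, but ad slots are indivisible.
slot 7 + slot 3 + slot 8: cost 13 + 13 + 2 = 28 ≤ 28, expected clicks 17 + 12 + 8 = 37.
slot 7 + slot 4 + slot 1 + slot 8: cost 13 + 5 + 6 + 2 = 26 ≤ 28, expected clicks 17 + 3 + 6 + 8 = 34.
Best is slot 7, slot 3, and slot 8 with total expected clicks 37.

37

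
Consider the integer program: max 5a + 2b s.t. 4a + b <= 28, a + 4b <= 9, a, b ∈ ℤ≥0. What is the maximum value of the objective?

35

(a,b)=(7,0): 4·7+1·0=28≤28, 1·7+4·0=7≤9, objective 35.
(a,b)=(6,0): 4·6+1·0=24≤28, 1·6+4·0=6≤9, objective 30.
Maximum is 35 at (a,b)=(7,0).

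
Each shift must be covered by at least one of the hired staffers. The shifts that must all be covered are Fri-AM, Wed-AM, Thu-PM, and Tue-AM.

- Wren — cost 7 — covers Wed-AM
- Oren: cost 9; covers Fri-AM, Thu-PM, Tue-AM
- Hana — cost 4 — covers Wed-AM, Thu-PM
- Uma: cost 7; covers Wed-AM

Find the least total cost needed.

Choose Oren and Hana: together they cover Fri-AM, Wed-AM, Thu-PM, Tue-AM — every shift.
Total cost: 9 + 4 = 13.
No cover costs less than 13.

13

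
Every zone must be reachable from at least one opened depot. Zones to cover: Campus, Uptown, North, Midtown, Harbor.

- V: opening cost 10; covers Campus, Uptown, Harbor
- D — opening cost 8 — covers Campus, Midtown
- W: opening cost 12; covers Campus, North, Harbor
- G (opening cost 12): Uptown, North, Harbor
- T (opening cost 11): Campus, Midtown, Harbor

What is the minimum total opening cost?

20

The greedy cost-per-new-zone heuristic would pick V, D, and W for 30, but a cheaper cover exists.
Choose D and G: together they cover Campus, Uptown, North, Midtown, Harbor — every zone.
Total opening cost: 8 + 12 = 20.
No cover costs less than 20.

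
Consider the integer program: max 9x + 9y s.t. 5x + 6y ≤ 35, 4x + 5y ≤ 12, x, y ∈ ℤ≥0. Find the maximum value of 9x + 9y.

(x,y)=(3,0): 5·3+6·0=15≤35, 4·3+5·0=12≤12, objective 27.
(x,y)=(2,0): 5·2+6·0=10≤35, 4·2+5·0=8≤12, objective 18.
No feasible integer point exceeds 27.

27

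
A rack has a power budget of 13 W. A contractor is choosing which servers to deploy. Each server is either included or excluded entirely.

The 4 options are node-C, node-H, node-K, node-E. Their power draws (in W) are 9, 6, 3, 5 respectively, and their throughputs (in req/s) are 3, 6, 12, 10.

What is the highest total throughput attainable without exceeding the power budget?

22

Allowing fractional choices, the relaxed optimum would be about 27.0, but servers are indivisible.
node-H + node-K: power draw 6 + 3 = 9 ≤ 13, throughput 6 + 12 = 18.
node-H + node-E: power draw 6 + 5 = 11 ≤ 13, throughput 6 + 10 = 16.
node-K + node-E: power draw 3 + 5 = 8 ≤ 13, throughput 12 + 10 = 22.
Best is node-K and node-E with total throughput 22.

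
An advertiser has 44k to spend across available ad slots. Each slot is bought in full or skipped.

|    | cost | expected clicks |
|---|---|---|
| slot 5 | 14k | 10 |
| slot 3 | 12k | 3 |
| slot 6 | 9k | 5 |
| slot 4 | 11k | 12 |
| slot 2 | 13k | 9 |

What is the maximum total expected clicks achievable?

Allowing fractional choices, the relaxed optimum would be about 34.3, but ad slots are indivisible.
slot 5 + slot 6 + slot 4: cost 14 + 9 + 11 = 34 ≤ 44, expected clicks 10 + 5 + 12 = 27.
slot 6 + slot 4 + slot 2: cost 9 + 11 + 13 = 33 ≤ 44, expected clicks 5 + 12 + 9 = 26.
slot 5 + slot 4 + slot 2: cost 14 + 11 + 13 = 38 ≤ 44, expected clicks 10 + 12 + 9 = 31.
Best is slot 5, slot 4, and slot 2 with total expected clicks 31.

31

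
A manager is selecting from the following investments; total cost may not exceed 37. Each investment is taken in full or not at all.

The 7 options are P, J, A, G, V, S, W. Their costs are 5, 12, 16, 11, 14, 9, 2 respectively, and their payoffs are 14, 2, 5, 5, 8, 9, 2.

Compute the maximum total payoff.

Allowing fractional choices, the relaxed optimum would be about 36.2, but investments are indivisible.
P + V + S + W: cost 5 + 14 + 9 + 2 = 30 ≤ 37, payoff 14 + 8 + 9 + 2 = 33.
P + V + S: cost 5 + 14 + 9 = 28 ≤ 37, payoff 14 + 8 + 9 = 31.
Best is P, V, S, and W with total payoff 33.

33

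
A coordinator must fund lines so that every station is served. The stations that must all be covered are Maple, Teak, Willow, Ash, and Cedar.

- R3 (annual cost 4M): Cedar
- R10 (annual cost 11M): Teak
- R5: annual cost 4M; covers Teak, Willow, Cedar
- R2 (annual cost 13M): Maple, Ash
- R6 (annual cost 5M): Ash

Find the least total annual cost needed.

The greedy cost-per-new-station heuristic would pick R5, R6, and R2 for 22, but a cheaper cover exists.
Choose R5 and R2: together they cover Maple, Teak, Willow, Ash, Cedar — every station.
Total annual cost: 4 + 13 = 17.
No cover costs less than 17.

17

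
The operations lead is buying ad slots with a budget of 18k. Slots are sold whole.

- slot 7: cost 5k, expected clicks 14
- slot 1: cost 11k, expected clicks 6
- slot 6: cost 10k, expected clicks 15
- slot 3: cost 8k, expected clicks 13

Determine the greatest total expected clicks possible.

29

Treat it as a binary knapsack problem.
Take slot 7 and slot 6: cost 5 + 10 = 15 ≤ 18, expected clicks 14 + 15 = 29.
No other feasible combination does better.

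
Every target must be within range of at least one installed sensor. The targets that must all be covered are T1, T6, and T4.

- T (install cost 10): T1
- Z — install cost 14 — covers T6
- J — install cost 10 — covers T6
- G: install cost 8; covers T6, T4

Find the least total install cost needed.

This is an integer covering problem.
Choose T and G: together they cover T1, T6, T4 — every target.
Total install cost: 10 + 8 = 18.

18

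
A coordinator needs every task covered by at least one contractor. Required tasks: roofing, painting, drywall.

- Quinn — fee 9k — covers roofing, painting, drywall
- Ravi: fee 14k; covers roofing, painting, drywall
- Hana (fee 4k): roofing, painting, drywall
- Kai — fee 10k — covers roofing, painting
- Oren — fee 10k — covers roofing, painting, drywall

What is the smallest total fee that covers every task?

This is a weighted set-cover instance.
Hana alone covers roofing, painting, drywall — every task.
Total fee: 4.

4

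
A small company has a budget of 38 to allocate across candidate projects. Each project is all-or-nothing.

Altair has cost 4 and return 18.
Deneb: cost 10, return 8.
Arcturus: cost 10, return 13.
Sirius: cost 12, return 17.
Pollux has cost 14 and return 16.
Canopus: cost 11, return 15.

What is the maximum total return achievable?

63

Treat it as a binary knapsack problem.
Take Altair, Arcturus, Sirius, and Canopus: cost 4 + 10 + 12 + 11 = 37 ≤ 38, return 18 + 13 + 17 + 15 = 63.
No other feasible combination does better.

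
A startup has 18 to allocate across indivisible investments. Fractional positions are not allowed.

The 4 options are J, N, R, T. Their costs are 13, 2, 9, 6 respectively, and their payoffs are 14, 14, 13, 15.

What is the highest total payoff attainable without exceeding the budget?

Treat it as a binary knapsack problem.
Allowing fractional choices, the relaxed optimum would be about 43.1, but investments are indivisible.
N + R + T: cost 2 + 9 + 6 = 17 ≤ 18, payoff 14 + 13 + 15 = 42.
N + T: cost 2 + 6 = 8 ≤ 18, payoff 14 + 15 = 29.
Best is N, R, and T with total payoff 42.

42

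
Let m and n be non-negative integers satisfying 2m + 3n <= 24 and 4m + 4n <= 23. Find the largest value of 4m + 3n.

The continuous relaxation peaks at (5.75, 0) with value 23.00; rounding to a feasible lattice point costs some objective.
(m,n)=(5,0): 2·5+3·0=10≤24, 4·5+4·0=20≤23, objective 20.
(m,n)=(4,1): 2·4+3·1=11≤24, 4·4+4·1=20≤23, objective 19.
(m,n)=(4,0): 2·4+3·0=8≤24, 4·4+4·0=16≤23, objective 16.
The best lattice point is (5,0), giving 20.

20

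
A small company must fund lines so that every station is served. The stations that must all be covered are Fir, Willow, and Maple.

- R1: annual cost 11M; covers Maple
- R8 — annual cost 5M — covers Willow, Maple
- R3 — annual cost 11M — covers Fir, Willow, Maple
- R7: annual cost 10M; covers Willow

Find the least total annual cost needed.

11

This is a weighted set-cover instance.
The greedy cost-per-new-station heuristic would pick R8 and R3 for 16, but a cheaper cover exists.
R3 alone covers Fir, Willow, Maple — every station.
Total annual cost: 11.
No cover costs less than 11.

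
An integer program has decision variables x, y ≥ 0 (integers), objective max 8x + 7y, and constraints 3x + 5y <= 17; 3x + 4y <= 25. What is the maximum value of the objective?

(x,y)=(5,0) is feasible, giving 40.
(x,y)=(4,1) is feasible, giving 39.
(x,y)=(4,0) is feasible, giving 32.
No feasible integer point exceeds 40.

40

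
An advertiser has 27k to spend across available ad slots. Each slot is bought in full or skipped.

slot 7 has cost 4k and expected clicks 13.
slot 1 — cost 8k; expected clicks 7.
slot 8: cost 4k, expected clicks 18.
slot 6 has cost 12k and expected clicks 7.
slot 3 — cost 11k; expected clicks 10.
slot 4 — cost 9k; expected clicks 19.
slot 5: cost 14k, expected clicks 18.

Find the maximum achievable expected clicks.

Take slot 7, slot 1, slot 8, and slot 4: cost 4 + 8 + 4 + 9 = 25 ≤ 27, expected clicks 13 + 7 + 18 + 19 = 57.
No other feasible combination does better.

57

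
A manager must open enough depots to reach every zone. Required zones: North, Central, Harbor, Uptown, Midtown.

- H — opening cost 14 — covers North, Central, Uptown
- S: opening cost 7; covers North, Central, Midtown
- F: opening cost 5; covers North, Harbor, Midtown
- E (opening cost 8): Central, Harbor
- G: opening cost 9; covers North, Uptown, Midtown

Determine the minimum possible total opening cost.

The greedy cost-per-new-zone heuristic would pick F and H for 19, but a cheaper cover exists.
Choose E and G: together they cover North, Central, Harbor, Uptown, Midtown — every zone.
Total opening cost: 8 + 9 = 17.
No cover costs less than 17.

17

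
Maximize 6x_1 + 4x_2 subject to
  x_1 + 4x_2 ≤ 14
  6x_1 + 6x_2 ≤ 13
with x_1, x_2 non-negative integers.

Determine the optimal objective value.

Relaxing integrality, the LP optimum is 13.00 at (x_1,x_2) = (2.17, 0), which is not an integer point.
(x_1,x_2)=(2,0) is feasible, giving 12.
(x_1,x_2)=(1,1) is feasible, giving 10.
(x_1,x_2)=(1,0) is feasible, giving 6.
No feasible integer point exceeds 12.

12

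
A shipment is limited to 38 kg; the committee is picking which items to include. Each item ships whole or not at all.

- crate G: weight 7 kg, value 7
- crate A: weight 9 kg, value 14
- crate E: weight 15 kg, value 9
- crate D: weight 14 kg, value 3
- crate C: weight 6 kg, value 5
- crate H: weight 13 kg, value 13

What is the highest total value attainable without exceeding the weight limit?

39

crate A + crate E + crate H: weight 9 + 15 + 13 = 37 ≤ 38, value 14 + 9 + 13 = 36.
crate G + crate A + crate C + crate H: weight 7 + 9 + 6 + 13 = 35 ≤ 38, value 7 + 14 + 5 + 13 = 39.
Best is crate G, crate A, crate C, and crate H with total value 39.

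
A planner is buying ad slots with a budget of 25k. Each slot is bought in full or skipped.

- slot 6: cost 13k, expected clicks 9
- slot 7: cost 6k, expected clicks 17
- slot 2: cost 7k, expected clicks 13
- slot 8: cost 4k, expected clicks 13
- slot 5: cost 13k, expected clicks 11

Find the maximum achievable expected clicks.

43

Allowing fractional choices, the relaxed optimum would be about 49.8, but ad slots are indivisible.
slot 7 + slot 8 + slot 5: cost 6 + 4 + 13 = 23 ≤ 25, expected clicks 17 + 13 + 11 = 41.
slot 7 + slot 2 + slot 8: cost 6 + 7 + 4 = 17 ≤ 25, expected clicks 17 + 13 + 13 = 43.
slot 6 + slot 7 + slot 8: cost 13 + 6 + 4 = 23 ≤ 25, expected clicks 9 + 17 + 13 = 39.
Best is slot 7, slot 2, and slot 8 with total expected clicks 43.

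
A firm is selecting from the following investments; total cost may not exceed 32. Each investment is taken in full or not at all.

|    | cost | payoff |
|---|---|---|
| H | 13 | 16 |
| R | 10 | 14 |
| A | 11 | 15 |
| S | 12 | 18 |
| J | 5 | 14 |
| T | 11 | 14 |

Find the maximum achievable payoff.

Allowing fractional choices, the relaxed optimum would be about 52.8, but investments are indivisible.
A + S + J: cost 11 + 12 + 5 = 28 ≤ 32, payoff 15 + 18 + 14 = 47.
H + S + J: cost 13 + 12 + 5 = 30 ≤ 32, payoff 16 + 18 + 14 = 48.
R + S + J: cost 10 + 12 + 5 = 27 ≤ 32, payoff 14 + 18 + 14 = 46.
Best is H, S, and J with total payoff 48.

48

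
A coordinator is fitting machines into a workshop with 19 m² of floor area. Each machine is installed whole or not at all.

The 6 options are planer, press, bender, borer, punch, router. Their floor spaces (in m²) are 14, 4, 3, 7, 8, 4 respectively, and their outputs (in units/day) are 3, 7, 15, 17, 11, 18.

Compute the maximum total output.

57

This is a 0-1 knapsack instance.
bender + borer + router: floor space 3 + 7 + 4 = 14 ≤ 19, output 15 + 17 + 18 = 50.
press + bender + borer + router: floor space 4 + 3 + 7 + 4 = 18 ≤ 19, output 7 + 15 + 17 + 18 = 57.
press + bender + punch + router: floor space 4 + 3 + 8 + 4 = 19 ≤ 19, output 7 + 15 + 11 + 18 = 51.
Best is press, bender, borer, and router with total output 57.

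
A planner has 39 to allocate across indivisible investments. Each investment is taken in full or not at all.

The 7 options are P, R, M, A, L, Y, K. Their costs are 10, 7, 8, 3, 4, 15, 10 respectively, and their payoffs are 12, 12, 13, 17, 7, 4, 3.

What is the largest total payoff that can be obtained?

61

Take P, R, M, A, and L: cost 10 + 7 + 8 + 3 + 4 = 32 ≤ 39, payoff 12 + 12 + 13 + 17 + 7 = 61.
No other feasible combination does better.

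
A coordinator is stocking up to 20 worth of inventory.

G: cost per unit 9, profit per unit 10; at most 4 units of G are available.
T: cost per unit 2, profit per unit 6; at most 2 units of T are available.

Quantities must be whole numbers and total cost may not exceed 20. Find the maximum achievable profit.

1×G and 2×T: cost 13 ≤ 20, profit 1·10 + 2·6 = 22.
2×G and 1×T: cost 20 ≤ 20, profit 2·10 + 1·6 = 26.
Best is 26.

26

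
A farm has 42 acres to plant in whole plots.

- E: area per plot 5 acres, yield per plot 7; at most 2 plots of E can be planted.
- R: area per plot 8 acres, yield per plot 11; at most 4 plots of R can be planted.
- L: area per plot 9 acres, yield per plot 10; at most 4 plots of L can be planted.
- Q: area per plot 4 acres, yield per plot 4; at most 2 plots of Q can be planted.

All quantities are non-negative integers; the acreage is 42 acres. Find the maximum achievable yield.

58

This is a bounded integer knapsack.
Take 2×E and 4×R: area 42 ≤ 42, yield 2·7 + 4·11 = 58.
E has the best ratio (7/5) and is taken to its limit of 2; remaining capacity is filled optimally with the others.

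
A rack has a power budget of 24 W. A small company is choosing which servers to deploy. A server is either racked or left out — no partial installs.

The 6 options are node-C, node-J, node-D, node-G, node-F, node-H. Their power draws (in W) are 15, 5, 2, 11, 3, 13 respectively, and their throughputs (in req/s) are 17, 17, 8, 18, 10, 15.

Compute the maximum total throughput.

Allowing fractional choices, the relaxed optimum would be about 56.5, but servers are indivisible.
node-J + node-D + node-G + node-F: power draw 5 + 2 + 11 + 3 = 21 ≤ 24, throughput 17 + 8 + 18 + 10 = 53.
node-J + node-G + node-F: power draw 5 + 11 + 3 = 19 ≤ 24, throughput 17 + 18 + 10 = 45.
node-J + node-D + node-F + node-H: power draw 5 + 2 + 3 + 13 = 23 ≤ 24, throughput 17 + 8 + 10 + 15 = 50.
Best is node-J, node-D, node-G, and node-F with total throughput 53.

53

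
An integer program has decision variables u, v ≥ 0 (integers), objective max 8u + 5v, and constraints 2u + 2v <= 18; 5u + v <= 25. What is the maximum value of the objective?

57

(u,v)=(4,5) is feasible, giving 57.
(u,v)=(3,6) is feasible, giving 54.
Maximum is 57 at (u,v)=(4,5).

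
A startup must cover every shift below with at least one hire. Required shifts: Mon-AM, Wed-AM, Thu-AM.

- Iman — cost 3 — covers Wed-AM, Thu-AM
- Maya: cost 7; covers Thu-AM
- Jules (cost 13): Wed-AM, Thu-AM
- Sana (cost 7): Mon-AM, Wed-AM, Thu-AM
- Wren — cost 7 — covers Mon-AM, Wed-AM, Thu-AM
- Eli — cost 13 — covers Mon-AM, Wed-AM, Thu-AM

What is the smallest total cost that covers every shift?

Sana alone covers Mon-AM, Wed-AM, Thu-AM — every shift.
Total cost: 7.

7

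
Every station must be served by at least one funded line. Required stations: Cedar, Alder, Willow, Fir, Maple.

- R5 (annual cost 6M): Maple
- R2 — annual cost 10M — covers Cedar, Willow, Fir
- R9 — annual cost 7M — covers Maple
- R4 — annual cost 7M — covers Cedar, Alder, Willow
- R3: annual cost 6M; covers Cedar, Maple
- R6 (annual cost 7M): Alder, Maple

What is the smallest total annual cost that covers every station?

The greedy cost-per-new-station heuristic would pick R4, R5, and R2 for 23, but a cheaper cover exists.
Choose R2 and R6: together they cover Cedar, Alder, Willow, Fir, Maple — every station.
Total annual cost: 10 + 7 = 17.
No cover costs less than 17.

17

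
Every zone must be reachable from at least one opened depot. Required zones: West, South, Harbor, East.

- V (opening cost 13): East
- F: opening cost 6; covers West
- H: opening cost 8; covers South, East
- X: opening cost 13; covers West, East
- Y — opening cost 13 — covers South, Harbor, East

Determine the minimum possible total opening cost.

19

The greedy cost-per-new-zone heuristic would pick H, F, and Y for 27, but a cheaper cover exists.
Choose F and Y: together they cover West, South, Harbor, East — every zone.
Total opening cost: 6 + 13 = 19.
No cover costs less than 19.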